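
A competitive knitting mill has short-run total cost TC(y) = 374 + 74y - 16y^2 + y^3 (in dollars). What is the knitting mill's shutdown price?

Short-run supply begins at min AVC. From VC = 74y - 16y^2 + y^3, AVC = 74 - 16y + y^2.
At the minimum of AVC, MC = AVC. MC = 74 - 32y + 3y^2; setting MC = AVC gives 2y^2 - 16y = 0, so y = 8. min AVC = 10.
The firm shuts down for any P below $10.

$10 per unit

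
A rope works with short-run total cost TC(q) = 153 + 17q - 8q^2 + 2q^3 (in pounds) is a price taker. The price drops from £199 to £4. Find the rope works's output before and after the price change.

Output falls from 7 to 0 (the firm shuts down)

AVC = 17 - 8q + 2q^2, minimized at q = 2 where min AVC = £9. MC = 17 - 16q + 6q^2.
With P = £199 above the shutdown price, P = MC gives q = 7.
At P = £4 < min AVC = £9, price no longer covers variable cost at any output, so the firm shuts down: q = 0.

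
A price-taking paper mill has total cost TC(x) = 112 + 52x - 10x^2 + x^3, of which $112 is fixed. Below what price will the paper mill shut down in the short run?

$27 per unit

The firm shuts down when price falls below the minimum of average variable cost. AVC = VC/x = 52 - 10x + x^2.
At the minimum of AVC, MC = AVC. MC = 52 - 20x + 3x^2; setting MC = AVC gives 2x^2 - 10x = 0, so x = 5. min AVC = 27.
The firm shuts down for any P below $27.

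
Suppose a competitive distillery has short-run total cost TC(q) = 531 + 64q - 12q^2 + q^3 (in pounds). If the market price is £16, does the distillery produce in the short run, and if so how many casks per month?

Shut down

From TC, MC = TC'(q) = 64 - 24q + 3q^2 and AVC = VC/q = 64 - 12q + q^2.
AVC is minimized where dAVC/dq = -12 + 2q = 0, at q = 6; min AVC = 64 - 12·6 + 6^2 = £28.
P = £16 lies below min AVC = £28; no output level covers variable cost.
Shutting down limits the loss to fixed cost, £531.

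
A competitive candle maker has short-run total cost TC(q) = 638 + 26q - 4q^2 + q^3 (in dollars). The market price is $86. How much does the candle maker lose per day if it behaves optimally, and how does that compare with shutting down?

Profit = -$350 at q = 6

AVC = 26 - 4q + q^2; min AVC = $22 at q = 2. Since P = $86 ≥ min AVC, the firm produces.
With MC = 26 - 8q + 3q^2, P = MC on the upward-sloping part at q* = 6.
TR = 86·6 = 516. TC = 638 + 228 = 866. Profit = 516 − 866 = -$350.
Shutting down would mean losing the fixed cost of $638, so operating at a loss of $350 is better by $288.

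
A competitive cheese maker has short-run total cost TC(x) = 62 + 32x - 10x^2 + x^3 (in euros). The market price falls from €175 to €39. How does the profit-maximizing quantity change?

Output falls from 11 to 7

MC = 32 - 20x + 3x^2; the shutdown threshold is min AVC = €7 (at x = 5).
With P = €175 above the shutdown price, P = MC gives x = 11.
At P = €39 ≥ min AVC, set P = MC: x = 7. The firm stays open but cuts output.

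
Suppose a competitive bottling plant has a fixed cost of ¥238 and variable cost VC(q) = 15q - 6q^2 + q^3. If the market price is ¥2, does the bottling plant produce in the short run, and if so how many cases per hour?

Shut down

Strip out fixed cost: VC = 15q - 6q^2 + q^3. Then AVC = 15 - 6q + q^2 and MC = 15 - 12q + 3q^2.
AVC hits its minimum where MC = AVC, at q = 3, giving min AVC = 15 - 6·3 + 3^2 = ¥6.
P = ¥2 lies below min AVC = ¥6; no output level covers variable cost.
Shutting down limits the loss to fixed cost, ¥238.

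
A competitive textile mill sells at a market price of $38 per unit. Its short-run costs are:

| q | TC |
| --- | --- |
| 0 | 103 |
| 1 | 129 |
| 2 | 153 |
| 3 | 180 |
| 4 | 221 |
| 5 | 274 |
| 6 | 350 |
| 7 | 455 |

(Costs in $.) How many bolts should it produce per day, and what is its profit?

q = 3; profit = -$66

Compute π = P·q − TC at each output: q=0: -103; q=1: -91; q=2: -77; q=3: -66; q=4: -69; q=5: -84; q=6: -122; q=7: -189.
Profit is maximized at q = 3. AVC there is 77/3 = $25.67 ≤ P, so producing beats shutting down (which would give -$103).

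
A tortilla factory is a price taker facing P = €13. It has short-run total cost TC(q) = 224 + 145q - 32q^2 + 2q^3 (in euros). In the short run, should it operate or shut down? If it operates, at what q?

Variable cost is VC = 145q - 32q^2 + 2q^3, so AVC = VC/q = 145 - 32q + 2q^2 and MC = dTC/dq = 145 - 64q + 6q^2.
AVC hits its minimum where MC = AVC, at q = 8, giving min AVC = 145 - 32·8 + 2·8^2 = €17.
Since P = €13 < min AVC = €17, price fails to cover variable cost at any output.
The firm minimizes its loss by shutting down and losing only its fixed cost of €224.

Shut down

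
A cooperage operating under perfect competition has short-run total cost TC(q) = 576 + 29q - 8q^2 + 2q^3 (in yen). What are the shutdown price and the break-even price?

Shutdown price = min AVC. AVC = 29 - 8q + 2q^2, with vertex at q = 2 and minimum ¥21.
ATC = 576/q + 29 - 8q + 2q^2. Setting dATC/dq = −576/q^2 − 8 + 4q = 0 gives q = 6 (since 4·6^3 − 8·6^2 = 576).
min ATC = 576/6 + 29 − 8·6 + 2·6^2 = ¥149. That is the break-even price.
Between these two prices the firm operates at a loss; above ¥149 it earns a profit.

Shutdown price = ¥21; break-even price = ¥149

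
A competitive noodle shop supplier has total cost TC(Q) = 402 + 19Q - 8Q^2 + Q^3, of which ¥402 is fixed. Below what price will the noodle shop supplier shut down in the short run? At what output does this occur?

¥3 per unit, at Q = 4

The firm shuts down when price falls below the minimum of average variable cost. AVC = VC/Q = 19 - 8Q + Q^2.
dAVC/dQ = -8 + 2Q = 0 gives Q = 4. min AVC = 19 - 8·4 + 4^2 = 3.
For P < ¥3 the firm produces nothing.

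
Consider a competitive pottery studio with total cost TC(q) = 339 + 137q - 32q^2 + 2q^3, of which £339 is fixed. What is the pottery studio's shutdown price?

The shutdown price is the minimum of AVC. VC = 137q - 32q^2 + 2q^3, so AVC = 137 - 32q + 2q^2.
At the minimum of AVC, MC = AVC. MC = 137 - 64q + 6q^2; setting MC = AVC gives 4q^2 - 32q = 0, so q = 8. min AVC = 9.
So the shutdown price is £9.

£9 per unit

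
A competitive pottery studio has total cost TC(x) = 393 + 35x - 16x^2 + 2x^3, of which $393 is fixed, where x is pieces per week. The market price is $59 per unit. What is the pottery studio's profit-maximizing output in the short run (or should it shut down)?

Strip out fixed cost: VC = 35x - 16x^2 + 2x^3. Then AVC = 35 - 16x + 2x^2 and MC = 35 - 32x + 6x^2.
AVC is minimized where dAVC/dx = -16 + 4x = 0, at x = 4; min AVC = 35 - 16·4 + 2·4^2 = $3.
Since P = $59 ≥ min AVC = $3, price covers variable cost and the firm should produce.
Set P = MC: 59 = 35 - 32x + 6x^2 → -24 - 32x + 6x^2 = 0. The roots are x = -2/3 and x = 6; the profit-maximizing output is on the rising part of MC, so x* = 6.
Check: AVC at x = 6 is $11 ≤ P, so revenue covers variable cost.
Profit = P·x − TC = 59·6 − 459 = -$105, a loss, but smaller than the $393 fixed cost the firm would lose by shutting down.

Produce at x = 6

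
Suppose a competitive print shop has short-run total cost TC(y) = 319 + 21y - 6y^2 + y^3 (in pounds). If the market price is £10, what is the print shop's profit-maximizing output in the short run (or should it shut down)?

Shut down

Strip out fixed cost: VC = 21y - 6y^2 + y^3. Then AVC = 21 - 6y + y^2 and MC = 21 - 12y + 3y^2.
The AVC parabola has its vertex at y = 6/2 = 3, where AVC = 21 - 6·3 + 3^2 = £12.
P = £10 lies below min AVC = £12; no output level covers variable cost.
Best response: produce nothing and absorb the £319 fixed cost.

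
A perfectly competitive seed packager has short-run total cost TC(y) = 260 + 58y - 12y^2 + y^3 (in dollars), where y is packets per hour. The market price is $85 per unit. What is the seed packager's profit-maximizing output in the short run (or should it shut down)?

From TC, MC = TC'(y) = 58 - 24y + 3y^2 and AVC = VC/y = 58 - 12y + y^2.
AVC is minimized where dAVC/dy = -12 + 2y = 0, at y = 6; min AVC = 58 - 12·6 + 6^2 = $22.
Since P = $85 ≥ min AVC = $22, price covers variable cost and the firm should produce.
Set P = MC: 85 = 58 - 24y + 3y^2 → -27 - 24y + 3y^2 = 0. The roots are y = -1 and y = 9; the profit-maximizing output is on the rising part of MC, so y* = 9.
Check: AVC at y = 9 is $31 ≤ P, so revenue covers variable cost.
Profit = P·y − TC = 85·9 − 539 = $226.

Produce at y = 9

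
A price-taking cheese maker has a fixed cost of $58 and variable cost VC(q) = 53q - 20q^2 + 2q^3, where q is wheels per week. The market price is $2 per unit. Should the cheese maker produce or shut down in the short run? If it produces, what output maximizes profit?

Shut down

Strip out fixed cost: VC = 53q - 20q^2 + 2q^3. Then AVC = 53 - 20q + 2q^2 and MC = 53 - 40q + 6q^2.
The AVC parabola has its vertex at q = 20/4 = 5, where AVC = 53 - 20·5 + 2·5^2 = $3.
Since P = $2 < min AVC = $3, price fails to cover variable cost at any output.
Best response: produce nothing and absorb the $58 fixed cost.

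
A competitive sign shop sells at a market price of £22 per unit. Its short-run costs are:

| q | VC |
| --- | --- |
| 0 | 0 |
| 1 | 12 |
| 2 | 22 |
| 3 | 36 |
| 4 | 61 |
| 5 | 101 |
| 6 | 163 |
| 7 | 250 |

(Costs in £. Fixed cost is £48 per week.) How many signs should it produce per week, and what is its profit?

q = 3; profit = -£18

Tabulate TR − TC: q=0: -48; q=1: -38; q=2: -26; q=3: -18; q=4: -21; q=5: -39; q=6: -79; q=7: -144.
Profit is maximized at q = 3. AVC there is 36/3 = £12 ≤ P, so producing beats shutting down (which would give -£48).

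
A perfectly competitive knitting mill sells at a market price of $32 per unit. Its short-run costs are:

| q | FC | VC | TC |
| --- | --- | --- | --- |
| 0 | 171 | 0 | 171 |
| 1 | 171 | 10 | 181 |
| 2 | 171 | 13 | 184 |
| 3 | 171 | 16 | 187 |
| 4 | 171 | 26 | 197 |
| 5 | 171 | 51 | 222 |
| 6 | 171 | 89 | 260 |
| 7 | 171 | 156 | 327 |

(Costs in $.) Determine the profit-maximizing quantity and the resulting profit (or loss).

q = 5; profit = -$62

Profit at each row (π = 32q − TC): q=0: -171; q=1: -149; q=2: -120; q=3: -91; q=4: -69; q=5: -62; q=6: -68; q=7: -103.
Profit is maximized at q = 5. AVC there is 51/5 = $10.20 ≤ P, so producing beats shutting down (which would give -$171).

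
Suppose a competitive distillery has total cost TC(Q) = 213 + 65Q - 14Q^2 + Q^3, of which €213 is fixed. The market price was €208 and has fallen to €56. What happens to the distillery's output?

MC = 65 - 28Q + 3Q^2; the shutdown threshold is min AVC = €16 (at Q = 7).
With P = €208 above the shutdown price, P = MC gives Q = 13.
At P = €56 ≥ min AVC, set P = MC: Q = 9. The firm stays open but cuts output.

Output falls from 13 to 9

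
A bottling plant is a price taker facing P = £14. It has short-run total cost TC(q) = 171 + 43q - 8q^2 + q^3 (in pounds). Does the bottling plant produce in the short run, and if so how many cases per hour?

From TC, MC = TC'(q) = 43 - 16q + 3q^2 and AVC = VC/q = 43 - 8q + q^2.
AVC hits its minimum where MC = AVC, at q = 4, giving min AVC = 43 - 8·4 + 4^2 = £27.
Since P = £14 < min AVC = £27, price fails to cover variable cost at any output.
The firm minimizes its loss by shutting down and losing only its fixed cost of £171.

Shut down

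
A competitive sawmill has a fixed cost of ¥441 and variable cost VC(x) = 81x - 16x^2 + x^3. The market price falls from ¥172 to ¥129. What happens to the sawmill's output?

Output falls from 13 to 12

MC = 81 - 32x + 3x^2; the shutdown threshold is min AVC = ¥17 (at x = 8).
At P = ¥172 ≥ min AVC, set P = MC on the rising branch: x = 13.
At P = ¥129 ≥ min AVC, set P = MC: x = 12. The firm stays open but cuts output.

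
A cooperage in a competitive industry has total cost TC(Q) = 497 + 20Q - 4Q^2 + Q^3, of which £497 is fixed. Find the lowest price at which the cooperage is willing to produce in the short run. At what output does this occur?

£16 per unit, at Q = 2

The shutdown price is the minimum of AVC. VC = 20Q - 4Q^2 + Q^3, so AVC = 20 - 4Q + Q^2.
At the minimum of AVC, MC = AVC. MC = 20 - 8Q + 3Q^2; setting MC = AVC gives 2Q^2 - 4Q = 0, so Q = 2. min AVC = 16.
For P < £16 the firm produces nothing.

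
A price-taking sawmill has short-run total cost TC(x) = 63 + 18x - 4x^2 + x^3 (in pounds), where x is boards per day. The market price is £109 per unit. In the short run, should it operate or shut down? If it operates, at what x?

From TC, MC = TC'(x) = 18 - 8x + 3x^2 and AVC = VC/x = 18 - 4x + x^2.
AVC is minimized where dAVC/dx = -4 + 2x = 0, at x = 2; min AVC = 18 - 4·2 + 2^2 = £14.
Since P = £109 ≥ min AVC = £14, price covers variable cost and the firm should produce.
P = MC gives -91 - 8x + 3x^2 = 0, with roots -13/3 and 7. Take the larger (rising MC): x* = 7.
Check: AVC at x = 7 is £39 ≤ P, so revenue covers variable cost.
Profit = P·x − TC = 109·7 − 336 = £427.

Produce at x = 7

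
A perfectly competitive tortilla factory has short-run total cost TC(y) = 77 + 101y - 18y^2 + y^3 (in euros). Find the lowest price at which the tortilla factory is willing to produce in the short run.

€20 per unit

Short-run supply begins at min AVC. From VC = 101y - 18y^2 + y^3, AVC = 101 - 18y + y^2.
At the minimum of AVC, MC = AVC. MC = 101 - 36y + 3y^2; setting MC = AVC gives 2y^2 - 18y = 0, so y = 9. min AVC = 20.
The firm shuts down for any P below €20.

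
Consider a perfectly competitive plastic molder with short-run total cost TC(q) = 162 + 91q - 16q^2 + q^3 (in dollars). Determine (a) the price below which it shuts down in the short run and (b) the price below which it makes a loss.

AVC = 91 - 16q + q^2; minimized at q = 8, giving min AVC = $27. That is the shutdown price.
ATC = 162/q + 91 - 16q + q^2. Setting dATC/dq = −162/q^2 − 16 + 2q = 0 gives q = 9 (since 2·9^3 − 16·9^2 = 162).
min ATC = 162/9 + 91 − 16·9 + 9^2 = $46. That is the break-even price.
Between these two prices the firm operates at a loss; above $46 it earns a profit.

Shutdown price = $27; break-even price = $46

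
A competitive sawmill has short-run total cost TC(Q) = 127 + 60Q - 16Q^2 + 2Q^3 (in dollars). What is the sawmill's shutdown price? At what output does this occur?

The shutdown price is the minimum of AVC. VC = 60Q - 16Q^2 + 2Q^3, so AVC = 60 - 16Q + 2Q^2.
dAVC/dQ = -16 + 4Q = 0 gives Q = 4. min AVC = 60 - 16·4 + 2·4^2 = 28.
For P < $28 the firm produces nothing.

$28 per unit, at Q = 4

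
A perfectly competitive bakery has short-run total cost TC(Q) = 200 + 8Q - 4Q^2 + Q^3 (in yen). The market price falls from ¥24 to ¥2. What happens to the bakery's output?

MC = 8 - 8Q + 3Q^2; the shutdown threshold is min AVC = ¥4 (at Q = 2).
With P = ¥24 above the shutdown price, P = MC gives Q = 4.
At P = ¥2 < min AVC = ¥4, price no longer covers variable cost at any output, so the firm shuts down: Q = 0.

Output falls from 4 to 0 (the firm shuts down)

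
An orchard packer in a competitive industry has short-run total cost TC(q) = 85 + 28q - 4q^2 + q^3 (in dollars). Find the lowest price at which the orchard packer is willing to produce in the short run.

$24 per unit

Short-run supply begins at min AVC. From VC = 28q - 4q^2 + q^3, AVC = 28 - 4q + q^2.
dAVC/dq = -4 + 2q = 0 gives q = 2. min AVC = 28 - 4·2 + 2^2 = 24.
The firm shuts down for any P below $24.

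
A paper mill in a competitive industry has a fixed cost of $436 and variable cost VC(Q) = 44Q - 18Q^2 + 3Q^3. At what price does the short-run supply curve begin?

$17 per unit

Short-run supply begins at min AVC. From VC = 44Q - 18Q^2 + 3Q^3, AVC = 44 - 18Q + 3Q^2.
dAVC/dQ = -18 + 6Q = 0 gives Q = 3. min AVC = 44 - 18·3 + 3·3^2 = 17.
So the shutdown price is $17.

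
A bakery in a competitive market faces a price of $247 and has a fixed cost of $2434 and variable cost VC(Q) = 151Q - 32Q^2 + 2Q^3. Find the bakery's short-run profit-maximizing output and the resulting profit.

Profit = -$130 at Q = 12

AVC = 151 - 32Q + 2Q^2 has its minimum $23 at Q = 8; price $247 clears that bar, so the firm operates.
MC = 151 - 64Q + 6Q^2. Setting P = MC and taking the root on the rising branch gives Q* = 12.
TR = 247·12 = 2964. TC = 2434 + 660 = 3094. Profit = 2964 − 3094 = -$130.
By producing, the firm covers all variable cost plus $2304 of fixed cost; shutting down would lose the full $2434.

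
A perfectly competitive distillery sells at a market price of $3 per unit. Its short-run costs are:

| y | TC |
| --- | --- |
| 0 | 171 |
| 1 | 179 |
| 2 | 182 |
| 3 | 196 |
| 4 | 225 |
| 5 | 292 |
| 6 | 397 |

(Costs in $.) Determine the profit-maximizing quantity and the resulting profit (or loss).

Tabulate TR − TC: y=0: -171; y=1: -176; y=2: -176; y=3: -187; y=4: -213; y=5: -277; y=6: -379.
Profit is highest at y = 0. Equivalently, the lowest AVC in the table is 11/2 ≈ $5.50 at y = 2, and P = $3 falls below it — price never covers variable cost, so the firm shuts down and loses only its fixed cost.

y = 0 (shut down); profit = -$171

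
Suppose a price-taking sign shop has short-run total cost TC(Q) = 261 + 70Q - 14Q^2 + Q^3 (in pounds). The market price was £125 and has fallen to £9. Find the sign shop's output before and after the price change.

Output falls from 11 to 0 (the firm shuts down)

MC = 70 - 28Q + 3Q^2; the shutdown threshold is min AVC = £21 (at Q = 7).
At P = £125 ≥ min AVC, set P = MC on the rising branch: Q = 11.
At P = £9 < min AVC = £21, price no longer covers variable cost at any output, so the firm shuts down: Q = 0.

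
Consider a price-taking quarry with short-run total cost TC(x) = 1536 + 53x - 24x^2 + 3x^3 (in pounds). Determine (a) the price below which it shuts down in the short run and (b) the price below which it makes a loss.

Shutdown price = min AVC. AVC = 53 - 24x + 3x^2, with vertex at x = 4 and minimum £5.
ATC = 1536/x + 53 - 24x + 3x^2. Setting dATC/dx = −1536/x^2 − 24 + 6x = 0 gives x = 8 (since 6·8^3 − 24·8^2 = 1536).
min ATC = 1536/8 + 53 − 24·8 + 3·8^2 = £245. That is the break-even price.
For £5 ≤ P < £245 the firm produces at a loss; below £5 it shuts down.

Shutdown price = £5; break-even price = £245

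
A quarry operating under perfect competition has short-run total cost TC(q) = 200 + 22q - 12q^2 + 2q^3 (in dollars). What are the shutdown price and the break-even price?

Shutdown price = $4; break-even price = $52

Shutdown price = min AVC. AVC = 22 - 12q + 2q^2, with vertex at q = 3 and minimum $4.
ATC = 200/q + 22 - 12q + 2q^2. Setting dATC/dq = −200/q^2 − 12 + 4q = 0 gives q = 5 (since 4·5^3 − 12·5^2 = 200).
min ATC = 200/5 + 22 − 12·5 + 2·5^2 = $52. That is the break-even price.
For $4 ≤ P < $52 the firm produces at a loss; below $4 it shuts down.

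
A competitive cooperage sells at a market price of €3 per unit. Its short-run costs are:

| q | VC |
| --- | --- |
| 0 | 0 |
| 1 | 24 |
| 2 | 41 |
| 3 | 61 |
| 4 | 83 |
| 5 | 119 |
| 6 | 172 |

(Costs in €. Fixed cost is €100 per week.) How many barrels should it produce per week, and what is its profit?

q = 0 (shut down); profit = -€100

Tabulate TR − TC: q=0: -100; q=1: -121; q=2: -135; q=3: -152; q=4: -171; q=5: -204; q=6: -254.
Profit is highest at q = 0. Equivalently, the lowest AVC in the table is 61/3 ≈ €20.33 at q = 3, and P = €3 falls below it — price never covers variable cost, so the firm shuts down and loses only its fixed cost.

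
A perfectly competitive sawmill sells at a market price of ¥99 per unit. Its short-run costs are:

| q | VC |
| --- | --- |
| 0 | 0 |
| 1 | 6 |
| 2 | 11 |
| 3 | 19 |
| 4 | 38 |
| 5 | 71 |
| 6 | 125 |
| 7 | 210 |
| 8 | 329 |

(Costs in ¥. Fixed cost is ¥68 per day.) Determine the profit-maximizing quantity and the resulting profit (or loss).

q = 7; profit = ¥415

Tabulate TR − TC: q=0: -68; q=1: 25; q=2: 119; q=3: 210; q=4: 290; q=5: 356; q=6: 401; q=7: 415; q=8: 395.
Profit is maximized at q = 7. AVC there is 210/7 = ¥30 ≤ P, so producing beats shutting down (which would give -¥68).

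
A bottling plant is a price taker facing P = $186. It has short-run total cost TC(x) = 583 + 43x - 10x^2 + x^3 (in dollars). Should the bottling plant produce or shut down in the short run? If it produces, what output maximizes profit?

Produce at x = 11

Strip out fixed cost: VC = 43x - 10x^2 + x^3. Then AVC = 43 - 10x + x^2 and MC = 43 - 20x + 3x^2.
AVC is minimized where dAVC/dx = -10 + 2x = 0, at x = 5; min AVC = 43 - 10·5 + 5^2 = $18.
Because $186 ≥ $18, revenue can cover variable cost; the firm operates.
P = MC gives -143 - 20x + 3x^2 = 0, with roots -13/3 and 11. Take the larger (rising MC): x* = 11.
Check: AVC at x = 11 is $54 ≤ P, so revenue covers variable cost.
Profit = P·x − TC = 186·11 − 1177 = $869.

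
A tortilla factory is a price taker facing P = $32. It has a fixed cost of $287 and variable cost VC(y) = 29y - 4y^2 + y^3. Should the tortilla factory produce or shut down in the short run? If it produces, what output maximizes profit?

Strip out fixed cost: VC = 29y - 4y^2 + y^3. Then AVC = 29 - 4y + y^2 and MC = 29 - 8y + 3y^2.
The AVC parabola has its vertex at y = 4/2 = 2, where AVC = 29 - 4·2 + 2^2 = $25.
Because $32 ≥ $25, revenue can cover variable cost; the firm operates.
P = MC gives -3 - 8y + 3y^2 = 0, with roots -1/3 and 3. Take the larger (rising MC): y* = 3.
Check: AVC at y = 3 is $26 ≤ P, so revenue covers variable cost.
Profit = P·y − TC = 32·3 − 365 = -$269, a loss, but smaller than the $287 fixed cost the firm would lose by shutting down.

Produce at y = 3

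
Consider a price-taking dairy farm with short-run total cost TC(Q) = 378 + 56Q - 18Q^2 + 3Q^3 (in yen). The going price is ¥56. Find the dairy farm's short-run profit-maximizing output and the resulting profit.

Profit = -¥282 at Q = 4

AVC = 56 - 18Q + 3Q^2 has its minimum ¥29 at Q = 3; price ¥56 clears that bar, so the firm operates.
MC = 56 - 36Q + 9Q^2. Setting P = MC and taking the root on the rising branch gives Q* = 4.
TR = 56·4 = 224. TC = 378 + 128 = 506. Profit = 224 − 506 = -¥282.
That loss of ¥282 beats the ¥378 the firm would lose by shutting down; producing recovers ¥96 of fixed cost.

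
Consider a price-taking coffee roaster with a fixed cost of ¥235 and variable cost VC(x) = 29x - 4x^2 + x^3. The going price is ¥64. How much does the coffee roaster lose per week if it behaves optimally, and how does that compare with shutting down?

AVC = 29 - 4x + x^2 has its minimum ¥25 at x = 2; price ¥64 clears that bar, so the firm operates.
With MC = 29 - 8x + 3x^2, P = MC on the upward-sloping part at x* = 5.
TR = 64·5 = 320. TC = 235 + 170 = 405. Profit = 320 − 405 = -¥85.
Shutting down would mean losing the fixed cost of ¥235, so operating at a loss of ¥85 is better by ¥150.

Profit = -¥85 at x = 5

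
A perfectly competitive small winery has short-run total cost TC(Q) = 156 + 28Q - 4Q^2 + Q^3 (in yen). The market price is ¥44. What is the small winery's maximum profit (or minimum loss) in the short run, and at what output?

Profit = -¥92 at Q = 4

AVC = 28 - 4Q + Q^2 has its minimum ¥24 at Q = 2; price ¥44 clears that bar, so the firm operates.
With MC = 28 - 8Q + 3Q^2, P = MC on the upward-sloping part at Q* = 4.
TR = 44·4 = 176. TC = 156 + 112 = 268. Profit = 176 − 268 = -¥92.
Shutting down would mean losing the fixed cost of ¥156, so operating at a loss of ¥92 is better by ¥64.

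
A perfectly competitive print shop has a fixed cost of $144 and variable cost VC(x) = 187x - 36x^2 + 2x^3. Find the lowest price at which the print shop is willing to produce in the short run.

Short-run supply begins at min AVC. From VC = 187x - 36x^2 + 2x^3, AVC = 187 - 36x + 2x^2.
dAVC/dx = -36 + 4x = 0 gives x = 9. min AVC = 187 - 36·9 + 2·9^2 = 25.
So the shutdown price is $25.

$25 per unit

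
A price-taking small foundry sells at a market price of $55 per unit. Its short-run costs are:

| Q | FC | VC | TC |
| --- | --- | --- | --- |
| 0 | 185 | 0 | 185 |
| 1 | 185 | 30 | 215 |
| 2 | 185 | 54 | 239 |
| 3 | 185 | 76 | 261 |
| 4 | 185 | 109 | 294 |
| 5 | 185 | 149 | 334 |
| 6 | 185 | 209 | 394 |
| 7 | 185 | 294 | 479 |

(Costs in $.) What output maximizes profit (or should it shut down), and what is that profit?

Q = 5; profit = -$59

Profit at each row (π = 55Q − TC): Q=0: -185; Q=1: -160; Q=2: -129; Q=3: -96; Q=4: -74; Q=5: -59; Q=6: -64; Q=7: -94.
Profit is maximized at Q = 5. AVC there is 149/5 = $29.80 ≤ P, so producing beats shutting down (which would give -$185).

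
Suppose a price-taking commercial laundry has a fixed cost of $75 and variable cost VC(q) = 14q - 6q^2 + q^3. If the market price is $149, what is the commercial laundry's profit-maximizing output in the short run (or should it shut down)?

Produce at q = 9

Variable cost is VC = 14q - 6q^2 + q^3, so AVC = VC/q = 14 - 6q + q^2 and MC = dTC/dq = 14 - 12q + 3q^2.
AVC hits its minimum where MC = AVC, at q = 3, giving min AVC = 14 - 6·3 + 3^2 = $5.
P = $149 exceeds min AVC = $5, so the firm stays open.
Set P = MC: 149 = 14 - 12q + 3q^2 → -135 - 12q + 3q^2 = 0. The roots are q = -5 and q = 9; the profit-maximizing output is on the rising part of MC, so q* = 9.
Check: AVC at q = 9 is $41 ≤ P, so revenue covers variable cost.
Profit = P·q − TC = 149·9 − 444 = $897.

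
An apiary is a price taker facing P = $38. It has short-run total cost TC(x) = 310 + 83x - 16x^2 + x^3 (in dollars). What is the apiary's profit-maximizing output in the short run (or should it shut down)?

Strip out fixed cost: VC = 83x - 16x^2 + x^3. Then AVC = 83 - 16x + x^2 and MC = 83 - 32x + 3x^2.
The AVC parabola has its vertex at x = 16/2 = 8, where AVC = 83 - 16·8 + 8^2 = $19.
Because $38 ≥ $19, revenue can cover variable cost; the firm operates.
Solving P = MC: 45 - 32x + 3x^2 = 0 ⇒ x = 5/3 or 9. On the upward-sloping branch, x* = 9.
Check: AVC at x = 9 is $20 ≤ P, so revenue covers variable cost.
Profit = P·x − TC = 38·9 − 490 = -$148, a loss, but smaller than the $310 fixed cost the firm would lose by shutting down.

Produce at x = 9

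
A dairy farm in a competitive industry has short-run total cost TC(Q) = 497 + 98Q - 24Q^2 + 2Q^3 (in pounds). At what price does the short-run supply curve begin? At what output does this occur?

The firm shuts down when price falls below the minimum of average variable cost. AVC = VC/Q = 98 - 24Q + 2Q^2.
dAVC/dQ = -24 + 4Q = 0 gives Q = 6. min AVC = 98 - 24·6 + 2·6^2 = 26.
For P < £26 the firm produces nothing.

£26 per unit, at Q = 6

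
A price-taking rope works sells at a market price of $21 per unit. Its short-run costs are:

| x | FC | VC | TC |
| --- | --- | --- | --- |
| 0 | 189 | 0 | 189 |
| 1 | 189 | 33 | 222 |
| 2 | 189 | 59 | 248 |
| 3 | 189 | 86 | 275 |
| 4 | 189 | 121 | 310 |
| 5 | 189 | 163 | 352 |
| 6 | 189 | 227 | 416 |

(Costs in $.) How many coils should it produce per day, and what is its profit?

Profit at each row (π = 21x − TC): x=0: -189; x=1: -201; x=2: -206; x=3: -212; x=4: -226; x=5: -247; x=6: -290.
Profit is highest at x = 0. Equivalently, the lowest AVC in the table is 86/3 ≈ $28.67 at x = 3, and P = $21 falls below it — price never covers variable cost, so the firm shuts down and loses only its fixed cost.

x = 0 (shut down); profit = -$189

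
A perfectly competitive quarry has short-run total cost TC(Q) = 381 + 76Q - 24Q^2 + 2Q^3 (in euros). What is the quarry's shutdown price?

€4 per unit

The firm shuts down when price falls below the minimum of average variable cost. AVC = VC/Q = 76 - 24Q + 2Q^2.
dAVC/dQ = -24 + 4Q = 0 gives Q = 6. min AVC = 76 - 24·6 + 2·6^2 = 4.
The firm shuts down for any P below €4.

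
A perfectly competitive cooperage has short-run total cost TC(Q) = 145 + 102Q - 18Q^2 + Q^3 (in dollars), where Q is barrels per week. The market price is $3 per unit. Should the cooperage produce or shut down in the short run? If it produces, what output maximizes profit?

Variable cost is VC = 102Q - 18Q^2 + Q^3, so AVC = VC/Q = 102 - 18Q + Q^2 and MC = dTC/dQ = 102 - 36Q + 3Q^2.
AVC hits its minimum where MC = AVC, at Q = 9, giving min AVC = 102 - 18·9 + 9^2 = $21.
With P < min AVC ($3 < $21), every unit sold adds to the loss.
The firm minimizes its loss by shutting down and losing only its fixed cost of $145.

Shut down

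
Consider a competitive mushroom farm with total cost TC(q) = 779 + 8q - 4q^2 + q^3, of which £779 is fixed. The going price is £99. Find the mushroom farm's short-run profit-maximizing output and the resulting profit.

Profit = -£289 at q = 7

AVC = 8 - 4q + q^2 has its minimum £4 at q = 2; price £99 clears that bar, so the firm operates.
MC = 8 - 8q + 3q^2. Setting P = MC and taking the root on the rising branch gives q* = 7.
TR = 99·7 = 693. TC = 779 + 203 = 982. Profit = 693 − 982 = -£289.
Shutting down would mean losing the fixed cost of £779, so operating at a loss of £289 is better by £490.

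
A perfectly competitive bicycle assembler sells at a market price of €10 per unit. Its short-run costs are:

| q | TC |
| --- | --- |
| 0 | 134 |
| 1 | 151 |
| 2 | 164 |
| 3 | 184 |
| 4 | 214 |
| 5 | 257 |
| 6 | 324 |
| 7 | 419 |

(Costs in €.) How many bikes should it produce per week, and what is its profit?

Tabulate TR − TC: q=0: -134; q=1: -141; q=2: -144; q=3: -154; q=4: -174; q=5: -207; q=6: -264; q=7: -349.
Profit is highest at q = 0. Equivalently, the lowest AVC in the table is 30/2 ≈ €15 at q = 2, and P = €10 falls below it — price never covers variable cost, so the firm shuts down and loses only its fixed cost.

q = 0 (shut down); profit = -€134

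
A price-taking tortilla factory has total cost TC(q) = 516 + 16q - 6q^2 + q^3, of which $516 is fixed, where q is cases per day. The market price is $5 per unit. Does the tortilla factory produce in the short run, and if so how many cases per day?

Strip out fixed cost: VC = 16q - 6q^2 + q^3. Then AVC = 16 - 6q + q^2 and MC = 16 - 12q + 3q^2.
AVC is minimized where dAVC/dq = -6 + 2q = 0, at q = 3; min AVC = 16 - 6·3 + 3^2 = $7.
With P < min AVC ($5 < $7), every unit sold adds to the loss.
The firm minimizes its loss by shutting down and losing only its fixed cost of $516.

Shut down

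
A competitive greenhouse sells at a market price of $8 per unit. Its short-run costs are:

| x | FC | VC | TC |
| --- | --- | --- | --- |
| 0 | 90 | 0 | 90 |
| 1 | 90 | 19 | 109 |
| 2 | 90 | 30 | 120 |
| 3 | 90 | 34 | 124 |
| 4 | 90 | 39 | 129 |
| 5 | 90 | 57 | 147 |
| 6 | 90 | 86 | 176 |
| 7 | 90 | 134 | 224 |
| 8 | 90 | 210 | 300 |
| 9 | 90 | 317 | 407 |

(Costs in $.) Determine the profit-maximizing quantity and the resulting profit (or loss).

Compute π = P·x − TC at each output: x=0: -90; x=1: -101; x=2: -104; x=3: -100; x=4: -97; x=5: -107; x=6: -128; x=7: -168; x=8: -236; x=9: -335.
Profit is highest at x = 0. Equivalently, the lowest AVC in the table is 39/4 ≈ $9.75 at x = 4, and P = $8 falls below it — price never covers variable cost, so the firm shuts down and loses only its fixed cost.

x = 0 (shut down); profit = -$90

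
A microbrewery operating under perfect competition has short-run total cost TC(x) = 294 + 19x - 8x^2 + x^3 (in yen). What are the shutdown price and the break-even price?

Shutdown price = min AVC. AVC = 19 - 8x + x^2, with vertex at x = 4 and minimum ¥3.
ATC = 294/x + 19 - 8x + x^2. Setting dATC/dx = −294/x^2 − 8 + 2x = 0 gives x = 7 (since 2·7^3 − 8·7^2 = 294).
min ATC = 294/7 + 19 − 8·7 + 7^2 = ¥54. That is the break-even price.
For ¥3 ≤ P < ¥54 the firm produces at a loss; below ¥3 it shuts down.

Shutdown price = ¥3; break-even price = ¥54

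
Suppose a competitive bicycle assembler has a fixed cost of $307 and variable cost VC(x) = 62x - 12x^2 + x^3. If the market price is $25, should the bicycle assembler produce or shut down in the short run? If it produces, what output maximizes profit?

Shut down

Strip out fixed cost: VC = 62x - 12x^2 + x^3. Then AVC = 62 - 12x + x^2 and MC = 62 - 24x + 3x^2.
The AVC parabola has its vertex at x = 12/2 = 6, where AVC = 62 - 12·6 + 6^2 = $26.
With P < min AVC ($25 < $26), every unit sold adds to the loss.
Best response: produce nothing and absorb the $307 fixed cost.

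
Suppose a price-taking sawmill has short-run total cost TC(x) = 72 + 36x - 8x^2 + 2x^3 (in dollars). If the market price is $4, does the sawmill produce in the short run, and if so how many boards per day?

From TC, MC = TC'(x) = 36 - 16x + 6x^2 and AVC = VC/x = 36 - 8x + 2x^2.
AVC hits its minimum where MC = AVC, at x = 2, giving min AVC = 36 - 8·2 + 2·2^2 = $28.
With P < min AVC ($4 < $28), every unit sold adds to the loss.
The firm minimizes its loss by shutting down and losing only its fixed cost of $72.

Shut down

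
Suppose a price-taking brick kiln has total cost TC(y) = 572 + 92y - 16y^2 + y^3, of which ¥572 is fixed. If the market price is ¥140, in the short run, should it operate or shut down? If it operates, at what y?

Variable cost is VC = 92y - 16y^2 + y^3, so AVC = VC/y = 92 - 16y + y^2 and MC = dTC/dy = 92 - 32y + 3y^2.
The AVC parabola has its vertex at y = 16/2 = 8, where AVC = 92 - 16·8 + 8^2 = ¥28.
Since P = ¥140 ≥ min AVC = ¥28, price covers variable cost and the firm should produce.
Set P = MC: 140 = 92 - 32y + 3y^2 → -48 - 32y + 3y^2 = 0. The roots are y = -4/3 and y = 12; the profit-maximizing output is on the rising part of MC, so y* = 12.
Check: AVC at y = 12 is ¥44 ≤ P, so revenue covers variable cost.
Profit = P·y − TC = 140·12 − 1100 = ¥580.

Produce at y = 12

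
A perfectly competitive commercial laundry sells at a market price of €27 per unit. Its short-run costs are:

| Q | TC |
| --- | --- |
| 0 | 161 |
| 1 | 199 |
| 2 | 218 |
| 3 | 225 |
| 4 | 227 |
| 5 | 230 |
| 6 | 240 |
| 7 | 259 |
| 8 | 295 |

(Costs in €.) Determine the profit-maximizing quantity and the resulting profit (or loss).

Compute π = P·Q − TC at each output: Q=0: -161; Q=1: -172; Q=2: -164; Q=3: -144; Q=4: -119; Q=5: -95; Q=6: -78; Q=7: -70; Q=8: -79.
Profit is maximized at Q = 7. AVC there is 98/7 = €14 ≤ P, so producing beats shutting down (which would give -€161).

Q = 7; profit = -€70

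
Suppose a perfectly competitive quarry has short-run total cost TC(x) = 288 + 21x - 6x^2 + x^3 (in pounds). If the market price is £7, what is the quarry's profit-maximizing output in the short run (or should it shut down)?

Strip out fixed cost: VC = 21x - 6x^2 + x^3. Then AVC = 21 - 6x + x^2 and MC = 21 - 12x + 3x^2.
The AVC parabola has its vertex at x = 6/2 = 3, where AVC = 21 - 6·3 + 3^2 = £12.
Since P = £7 < min AVC = £12, price fails to cover variable cost at any output.
The firm minimizes its loss by shutting down and losing only its fixed cost of £288.

Shut down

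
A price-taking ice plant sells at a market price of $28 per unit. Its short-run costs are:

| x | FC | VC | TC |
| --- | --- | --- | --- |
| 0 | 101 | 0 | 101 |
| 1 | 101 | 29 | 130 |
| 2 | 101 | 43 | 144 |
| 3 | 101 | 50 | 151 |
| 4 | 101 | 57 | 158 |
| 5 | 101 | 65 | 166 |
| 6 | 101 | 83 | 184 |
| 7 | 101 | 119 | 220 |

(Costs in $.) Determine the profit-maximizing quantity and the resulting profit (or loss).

Profit at each row (π = 28x − TC): x=0: -101; x=1: -102; x=2: -88; x=3: -67; x=4: -46; x=5: -26; x=6: -16; x=7: -24.
Profit is maximized at x = 6. AVC there is 83/6 = $13.83 ≤ P, so producing beats shutting down (which would give -$101).

x = 6; profit = -$16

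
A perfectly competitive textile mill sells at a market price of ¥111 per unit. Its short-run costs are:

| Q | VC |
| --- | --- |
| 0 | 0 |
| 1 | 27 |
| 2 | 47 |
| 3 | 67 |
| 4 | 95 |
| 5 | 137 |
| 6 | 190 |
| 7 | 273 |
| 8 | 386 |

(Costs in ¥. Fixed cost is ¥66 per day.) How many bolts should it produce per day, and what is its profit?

Q = 7; profit = ¥438

Compute π = P·Q − TC at each output: Q=0: -66; Q=1: 18; Q=2: 109; Q=3: 200; Q=4: 283; Q=5: 352; Q=6: 410; Q=7: 438; Q=8: 436.
Profit is maximized at Q = 7. AVC there is 273/7 = ¥39 ≤ P, so producing beats shutting down (which would give -¥66).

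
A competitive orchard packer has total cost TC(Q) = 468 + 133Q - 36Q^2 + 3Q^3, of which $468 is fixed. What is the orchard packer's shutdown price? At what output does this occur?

The firm shuts down when price falls below the minimum of average variable cost. AVC = VC/Q = 133 - 36Q + 3Q^2.
At the minimum of AVC, MC = AVC. MC = 133 - 72Q + 9Q^2; setting MC = AVC gives 6Q^2 - 36Q = 0, so Q = 6. min AVC = 25.
For P < $25 the firm produces nothing.

$25 per unit, at Q = 6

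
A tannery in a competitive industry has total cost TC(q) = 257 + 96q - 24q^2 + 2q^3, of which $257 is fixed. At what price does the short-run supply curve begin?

$24 per unit

The shutdown price is the minimum of AVC. VC = 96q - 24q^2 + 2q^3, so AVC = 96 - 24q + 2q^2.
At the minimum of AVC, MC = AVC. MC = 96 - 48q + 6q^2; setting MC = AVC gives 4q^2 - 24q = 0, so q = 6. min AVC = 24.
The firm shuts down for any P below $24.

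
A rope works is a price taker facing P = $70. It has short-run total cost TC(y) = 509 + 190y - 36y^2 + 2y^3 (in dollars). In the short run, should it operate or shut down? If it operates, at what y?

Variable cost is VC = 190y - 36y^2 + 2y^3, so AVC = VC/y = 190 - 36y + 2y^2 and MC = dTC/dy = 190 - 72y + 6y^2.
The AVC parabola has its vertex at y = 36/4 = 9, where AVC = 190 - 36·9 + 2·9^2 = $28.
P = $70 exceeds min AVC = $28, so the firm stays open.
Set P = MC: 70 = 190 - 72y + 6y^2 → 120 - 72y + 6y^2 = 0. The roots are y = 2 and y = 10; the profit-maximizing output is on the rising part of MC, so y* = 10.
Check: AVC at y = 10 is $30 ≤ P, so revenue covers variable cost.
Profit = P·y − TC = 70·10 − 809 = -$109, a loss, but smaller than the $509 fixed cost the firm would lose by shutting down.

Produce at y = 10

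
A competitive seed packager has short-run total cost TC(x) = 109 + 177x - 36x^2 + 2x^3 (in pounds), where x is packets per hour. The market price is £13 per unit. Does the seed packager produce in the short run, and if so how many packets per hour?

Shut down

From TC, MC = TC'(x) = 177 - 72x + 6x^2 and AVC = VC/x = 177 - 36x + 2x^2.
AVC hits its minimum where MC = AVC, at x = 9, giving min AVC = 177 - 36·9 + 2·9^2 = £15.
Since P = £13 < min AVC = £15, price fails to cover variable cost at any output.
Best response: produce nothing and absorb the £109 fixed cost.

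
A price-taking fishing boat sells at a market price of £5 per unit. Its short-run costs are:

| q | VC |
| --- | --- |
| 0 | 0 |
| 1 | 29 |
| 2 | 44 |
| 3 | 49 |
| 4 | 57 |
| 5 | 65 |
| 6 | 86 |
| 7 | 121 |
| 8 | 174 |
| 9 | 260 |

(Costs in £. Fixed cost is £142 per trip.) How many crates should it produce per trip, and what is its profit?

Profit at each row (π = 5q − TC): q=0: -142; q=1: -166; q=2: -176; q=3: -176; q=4: -179; q=5: -182; q=6: -198; q=7: -228; q=8: -276; q=9: -357.
Profit is highest at q = 0. Equivalently, the lowest AVC in the table is 65/5 ≈ £13 at q = 5, and P = £5 falls below it — price never covers variable cost, so the firm shuts down and loses only its fixed cost.

q = 0 (shut down); profit = -£142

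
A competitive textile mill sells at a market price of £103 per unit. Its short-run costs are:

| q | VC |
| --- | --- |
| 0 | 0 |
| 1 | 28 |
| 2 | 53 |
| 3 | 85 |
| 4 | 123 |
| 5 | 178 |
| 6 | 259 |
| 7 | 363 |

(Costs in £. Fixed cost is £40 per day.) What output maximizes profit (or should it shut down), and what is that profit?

Profit at each row (π = 103q − TC): q=0: -40; q=1: 35; q=2: 113; q=3: 184; q=4: 249; q=5: 297; q=6: 319; q=7: 318.
Profit is maximized at q = 6. AVC there is 259/6 = £43.17 ≤ P, so producing beats shutting down (which would give -£40).

q = 6; profit = £319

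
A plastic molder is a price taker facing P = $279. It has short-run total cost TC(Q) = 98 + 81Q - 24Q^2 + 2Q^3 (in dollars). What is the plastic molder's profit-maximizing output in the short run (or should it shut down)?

Produce at Q = 11

Strip out fixed cost: VC = 81Q - 24Q^2 + 2Q^3. Then AVC = 81 - 24Q + 2Q^2 and MC = 81 - 48Q + 6Q^2.
AVC is minimized where dAVC/dQ = -24 + 4Q = 0, at Q = 6; min AVC = 81 - 24·6 + 2·6^2 = $9.
Since P = $279 ≥ min AVC = $9, price covers variable cost and the firm should produce.
Set P = MC: 279 = 81 - 48Q + 6Q^2 → -198 - 48Q + 6Q^2 = 0. The roots are Q = -3 and Q = 11; the profit-maximizing output is on the rising part of MC, so Q* = 11.
Check: AVC at Q = 11 is $59 ≤ P, so revenue covers variable cost.
Profit = P·Q − TC = 279·11 − 747 = $2322.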